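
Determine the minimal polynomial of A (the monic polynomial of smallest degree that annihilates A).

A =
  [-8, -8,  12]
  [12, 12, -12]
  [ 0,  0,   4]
x^2 - 4*x

The characteristic polynomial is χ_A(x) = x*(x - 4)^2, so the eigenvalues are known. The minimal polynomial is
  m_A(x) = Π_λ (x − λ)^{k_λ}
where k_λ is the size of the *largest* Jordan block for λ (equivalently, the smallest k with (A − λI)^k v = 0 for every generalised eigenvector v of λ).

  λ = 0: largest Jordan block has size 1, contributing (x − 0)
  λ = 4: largest Jordan block has size 1, contributing (x − 4)

So m_A(x) = x*(x - 4) = x^2 - 4*x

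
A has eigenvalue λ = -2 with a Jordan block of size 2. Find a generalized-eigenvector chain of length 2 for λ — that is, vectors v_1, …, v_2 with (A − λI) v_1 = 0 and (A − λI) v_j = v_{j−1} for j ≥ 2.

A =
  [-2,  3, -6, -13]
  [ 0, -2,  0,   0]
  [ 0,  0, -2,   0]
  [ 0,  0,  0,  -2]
A Jordan chain for λ = -2 of length 2:
v_1 = (3, 0, 0, 0)ᵀ
v_2 = (0, 1, 0, 0)ᵀ

Let N = A − (-2)·I. We want v_2 with N^2 v_2 = 0 but N^1 v_2 ≠ 0; then v_{j-1} := N · v_j for j = 2, …, 2.

Pick v_2 = (0, 1, 0, 0)ᵀ.
Then v_1 = N · v_2 = (3, 0, 0, 0)ᵀ.

Sanity check: (A − (-2)·I) v_1 = (0, 0, 0, 0)ᵀ = 0. ✓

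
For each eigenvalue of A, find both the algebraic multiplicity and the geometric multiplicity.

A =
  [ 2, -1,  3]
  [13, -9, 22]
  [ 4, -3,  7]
λ = 0: alg = 3, geom = 1

Step 1 — factor the characteristic polynomial to read off the algebraic multiplicities:
  χ_A(x) = x^3

Step 2 — compute geometric multiplicities via the rank-nullity identity g(λ) = n − rank(A − λI):
  rank(A − (0)·I) = 2, so dim ker(A − (0)·I) = n − 2 = 1

Summary:
  λ = 0: algebraic multiplicity = 3, geometric multiplicity = 1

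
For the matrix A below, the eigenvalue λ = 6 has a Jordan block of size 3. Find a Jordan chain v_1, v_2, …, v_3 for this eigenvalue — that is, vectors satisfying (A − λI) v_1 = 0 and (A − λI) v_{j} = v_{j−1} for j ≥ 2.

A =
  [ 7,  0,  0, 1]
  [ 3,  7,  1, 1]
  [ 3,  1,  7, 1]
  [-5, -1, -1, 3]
A Jordan chain for λ = 6 of length 3:
v_1 = (-4, 4, 4, 4)ᵀ
v_2 = (1, 3, 3, -5)ᵀ
v_3 = (1, 0, 0, 0)ᵀ

Let N = A − (6)·I. We want v_3 with N^3 v_3 = 0 but N^2 v_3 ≠ 0; then v_{j-1} := N · v_j for j = 3, …, 2.

Pick v_3 = (1, 0, 0, 0)ᵀ.
Then v_2 = N · v_3 = (1, 3, 3, -5)ᵀ.
Then v_1 = N · v_2 = (-4, 4, 4, 4)ᵀ.

Sanity check: (A − (6)·I) v_1 = (0, 0, 0, 0)ᵀ = 0. ✓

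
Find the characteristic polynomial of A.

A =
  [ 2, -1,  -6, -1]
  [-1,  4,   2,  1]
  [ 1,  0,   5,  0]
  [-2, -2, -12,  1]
x^4 - 12*x^3 + 54*x^2 - 108*x + 81

Expanding det(x·I − A) (e.g. by cofactor expansion or by noting that A is similar to its Jordan form J, which has the same characteristic polynomial as A) gives
  χ_A(x) = x^4 - 12*x^3 + 54*x^2 - 108*x + 81
which factors as (x - 3)^4. The eigenvalues (with algebraic multiplicities) are λ = 3 with multiplicity 4.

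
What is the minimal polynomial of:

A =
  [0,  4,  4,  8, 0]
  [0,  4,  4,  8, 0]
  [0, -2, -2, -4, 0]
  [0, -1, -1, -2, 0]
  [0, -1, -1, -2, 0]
x^2

The characteristic polynomial is χ_A(x) = x^5, so the eigenvalues are known. The minimal polynomial is
  m_A(x) = Π_λ (x − λ)^{k_λ}
where k_λ is the size of the *largest* Jordan block for λ (equivalently, the smallest k with (A − λI)^k v = 0 for every generalised eigenvector v of λ).

  λ = 0: largest Jordan block has size 2, contributing (x − 0)^2

So m_A(x) = x^2 = x^2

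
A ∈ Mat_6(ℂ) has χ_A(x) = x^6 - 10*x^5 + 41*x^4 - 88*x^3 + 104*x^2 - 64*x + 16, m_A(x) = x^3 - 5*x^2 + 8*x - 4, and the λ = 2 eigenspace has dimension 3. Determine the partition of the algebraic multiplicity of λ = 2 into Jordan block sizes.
Block sizes for λ = 2: [2, 1, 1]

Step 1 — from the characteristic polynomial, algebraic multiplicity of λ = 2 is 4. From dim ker(A − (2)·I) = 3, there are exactly 3 Jordan blocks for λ = 2.
Step 2 — from the minimal polynomial, the factor (x − 2)^2 tells us the largest block for λ = 2 has size 2.
Step 3 — with total size 4, 3 blocks, and largest block 2, the block sizes (in nonincreasing order) are [2, 1, 1].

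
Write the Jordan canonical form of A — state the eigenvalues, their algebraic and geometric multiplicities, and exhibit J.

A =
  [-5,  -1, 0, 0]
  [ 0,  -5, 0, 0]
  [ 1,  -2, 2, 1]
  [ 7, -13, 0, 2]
J_2(-5) ⊕ J_2(2)

The characteristic polynomial is
  det(x·I − A) = x^4 + 6*x^3 - 11*x^2 - 60*x + 100 = (x - 2)^2*(x + 5)^2

Eigenvalues and multiplicities (the geometric multiplicity of λ is n − rank(A − λI), which equals the number of Jordan blocks for λ):
  λ = -5: algebraic multiplicity = 2, geometric multiplicity = 1
  λ = 2: algebraic multiplicity = 2, geometric multiplicity = 1

Determining the block sizes for each eigenvalue:
  λ = -5: one block (gm = 1), so the single block has size am = 2 → block sizes [2]
  λ = 2: one block (gm = 1), so the single block has size am = 2 → block sizes [2]

Assembling the blocks gives a Jordan form
J =
  [-5,  1, 0, 0]
  [ 0, -5, 0, 0]
  [ 0,  0, 2, 1]
  [ 0,  0, 0, 2]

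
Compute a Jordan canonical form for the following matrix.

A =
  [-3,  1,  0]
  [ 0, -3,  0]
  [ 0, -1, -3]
J_2(-3) ⊕ J_1(-3)

The characteristic polynomial is
  det(x·I − A) = x^3 + 9*x^2 + 27*x + 27 = (x + 3)^3

Eigenvalues and multiplicities (the geometric multiplicity of λ is n − rank(A − λI), which equals the number of Jordan blocks for λ):
  λ = -3: algebraic multiplicity = 3, geometric multiplicity = 2

Determining the block sizes for each eigenvalue:
  λ = -3: 2 blocks summing to 3 forces exactly one block of size 2 and the rest size 1 → block sizes [2, 1]

Assembling the blocks gives a Jordan form
J =
  [-3,  1,  0]
  [ 0, -3,  0]
  [ 0,  0, -3]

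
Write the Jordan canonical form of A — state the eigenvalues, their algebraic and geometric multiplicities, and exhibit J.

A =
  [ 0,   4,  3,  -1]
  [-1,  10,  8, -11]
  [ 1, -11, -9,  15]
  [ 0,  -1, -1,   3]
J_2(1) ⊕ J_2(1)

The characteristic polynomial is
  det(x·I − A) = x^4 - 4*x^3 + 6*x^2 - 4*x + 1 = (x - 1)^4

Eigenvalues and multiplicities (the geometric multiplicity of λ is n − rank(A − λI), which equals the number of Jordan blocks for λ):
  λ = 1: algebraic multiplicity = 4, geometric multiplicity = 2

Determining the block sizes for each eigenvalue:
  λ = 1: with am = 4 and gm = 2, the partition is not yet determined (e.g. several partitions of 4 into 2 parts exist). Let N = A − (1)·I. Computing rank(N^1) = 2, rank(N^2) = 0; the number of blocks of size ≥ j is rank(N^{j−1}) − rank(N^j), giving [2, 2]. So we have 2 block(s) of size 2 → block sizes [2, 2]

Assembling the blocks gives a Jordan form
J =
  [1, 1, 0, 0]
  [0, 1, 0, 0]
  [0, 0, 1, 1]
  [0, 0, 0, 1]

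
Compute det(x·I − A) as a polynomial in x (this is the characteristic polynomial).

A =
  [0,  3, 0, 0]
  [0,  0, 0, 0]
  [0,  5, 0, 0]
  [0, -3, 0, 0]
x^4

Expanding det(x·I − A) (e.g. by cofactor expansion or by noting that A is similar to its Jordan form J, which has the same characteristic polynomial as A) gives
  χ_A(x) = x^4
which factors as x^4. The eigenvalues (with algebraic multiplicities) are λ = 0 with multiplicity 4.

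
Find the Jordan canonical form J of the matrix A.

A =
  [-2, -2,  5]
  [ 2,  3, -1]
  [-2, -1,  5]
J_3(2)

The characteristic polynomial is
  det(x·I − A) = x^3 - 6*x^2 + 12*x - 8 = (x - 2)^3

Eigenvalues and multiplicities (the geometric multiplicity of λ is n − rank(A − λI), which equals the number of Jordan blocks for λ):
  λ = 2: algebraic multiplicity = 3, geometric multiplicity = 1

Determining the block sizes for each eigenvalue:
  λ = 2: one block (gm = 1), so the single block has size am = 3 → block sizes [3]

Assembling the blocks gives a Jordan form
J =
  [2, 1, 0]
  [0, 2, 1]
  [0, 0, 2]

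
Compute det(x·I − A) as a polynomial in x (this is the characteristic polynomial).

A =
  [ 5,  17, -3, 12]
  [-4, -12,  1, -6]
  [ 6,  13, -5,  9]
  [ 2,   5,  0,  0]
x^4 + 12*x^3 + 54*x^2 + 108*x + 81

Expanding det(x·I − A) (e.g. by cofactor expansion or by noting that A is similar to its Jordan form J, which has the same characteristic polynomial as A) gives
  χ_A(x) = x^4 + 12*x^3 + 54*x^2 + 108*x + 81
which factors as (x + 3)^4. The eigenvalues (with algebraic multiplicities) are λ = -3 with multiplicity 4.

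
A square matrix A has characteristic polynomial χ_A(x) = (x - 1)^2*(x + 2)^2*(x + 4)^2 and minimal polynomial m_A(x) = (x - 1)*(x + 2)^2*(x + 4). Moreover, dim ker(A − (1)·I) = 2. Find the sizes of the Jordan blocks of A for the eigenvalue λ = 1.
Block sizes for λ = 1: [1, 1]

Step 1 — from the characteristic polynomial, algebraic multiplicity of λ = 1 is 2. From dim ker(A − (1)·I) = 2, there are exactly 2 Jordan blocks for λ = 1.
Step 2 — from the minimal polynomial, the factor (x − 1) tells us the largest block for λ = 1 has size 1.
Step 3 — with total size 2, 2 blocks, and largest block 1, the block sizes (in nonincreasing order) are [1, 1].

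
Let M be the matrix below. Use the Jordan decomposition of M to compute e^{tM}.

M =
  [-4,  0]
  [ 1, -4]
e^{tM} =
  [exp(-4*t), 0]
  [t*exp(-4*t), exp(-4*t)]

Strategy: write M = P · J · P⁻¹ where J is a Jordan canonical form, so e^{tM} = P · e^{tJ} · P⁻¹, and e^{tJ} can be computed block-by-block.

M has Jordan form
J =
  [-4,  1]
  [ 0, -4]
(up to reordering of blocks).

Per-block formulas:
  For a 2×2 Jordan block J_2(-4): exp(t · J_2(-4)) = e^(-4t)·(I + t·N), where N is the 2×2 nilpotent shift.

After assembling e^{tJ} and conjugating by P, we get:

e^{tM} =
  [exp(-4*t), 0]
  [t*exp(-4*t), exp(-4*t)]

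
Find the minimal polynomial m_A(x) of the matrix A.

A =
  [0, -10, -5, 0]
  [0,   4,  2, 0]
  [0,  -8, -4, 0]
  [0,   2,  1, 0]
x^2

The characteristic polynomial is χ_A(x) = x^4, so the eigenvalues are known. The minimal polynomial is
  m_A(x) = Π_λ (x − λ)^{k_λ}
where k_λ is the size of the *largest* Jordan block for λ (equivalently, the smallest k with (A − λI)^k v = 0 for every generalised eigenvector v of λ).

  λ = 0: largest Jordan block has size 2, contributing (x − 0)^2

So m_A(x) = x^2 = x^2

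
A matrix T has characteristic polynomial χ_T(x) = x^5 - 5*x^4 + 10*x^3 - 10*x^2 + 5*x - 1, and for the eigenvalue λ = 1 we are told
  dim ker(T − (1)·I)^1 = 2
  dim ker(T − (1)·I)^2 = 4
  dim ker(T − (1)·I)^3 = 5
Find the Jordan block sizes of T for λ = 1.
Block sizes for λ = 1: [3, 2]

From the dimensions of kernels of powers, the number of Jordan blocks of size at least j is d_j − d_{j−1} where d_j = dim ker(N^j) (with d_0 = 0). Computing the differences gives [2, 2, 1].
The number of blocks of size exactly k is (#blocks of size ≥ k) − (#blocks of size ≥ k + 1), so the partition is: 1 block(s) of size 2, 1 block(s) of size 3.
In nonincreasing order the block sizes are [3, 2].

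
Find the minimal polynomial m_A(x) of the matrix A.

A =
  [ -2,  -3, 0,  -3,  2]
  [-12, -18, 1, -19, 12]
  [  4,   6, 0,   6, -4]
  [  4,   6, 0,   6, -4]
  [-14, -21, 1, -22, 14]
x^3

The characteristic polynomial is χ_A(x) = x^5, so the eigenvalues are known. The minimal polynomial is
  m_A(x) = Π_λ (x − λ)^{k_λ}
where k_λ is the size of the *largest* Jordan block for λ (equivalently, the smallest k with (A − λI)^k v = 0 for every generalised eigenvector v of λ).

  λ = 0: largest Jordan block has size 3, contributing (x − 0)^3

So m_A(x) = x^3 = x^3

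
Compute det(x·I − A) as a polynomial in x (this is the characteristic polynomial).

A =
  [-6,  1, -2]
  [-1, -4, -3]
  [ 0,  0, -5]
x^3 + 15*x^2 + 75*x + 125

Expanding det(x·I − A) (e.g. by cofactor expansion or by noting that A is similar to its Jordan form J, which has the same characteristic polynomial as A) gives
  χ_A(x) = x^3 + 15*x^2 + 75*x + 125
which factors as (x + 5)^3. The eigenvalues (with algebraic multiplicities) are λ = -5 with multiplicity 3.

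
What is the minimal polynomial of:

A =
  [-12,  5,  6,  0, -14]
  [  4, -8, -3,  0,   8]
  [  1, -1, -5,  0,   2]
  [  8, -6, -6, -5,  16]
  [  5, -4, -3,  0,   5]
x^3 + 15*x^2 + 75*x + 125

The characteristic polynomial is χ_A(x) = (x + 5)^5, so the eigenvalues are known. The minimal polynomial is
  m_A(x) = Π_λ (x − λ)^{k_λ}
where k_λ is the size of the *largest* Jordan block for λ (equivalently, the smallest k with (A − λI)^k v = 0 for every generalised eigenvector v of λ).

  λ = -5: largest Jordan block has size 3, contributing (x + 5)^3

So m_A(x) = (x + 5)^3 = x^3 + 15*x^2 + 75*x + 125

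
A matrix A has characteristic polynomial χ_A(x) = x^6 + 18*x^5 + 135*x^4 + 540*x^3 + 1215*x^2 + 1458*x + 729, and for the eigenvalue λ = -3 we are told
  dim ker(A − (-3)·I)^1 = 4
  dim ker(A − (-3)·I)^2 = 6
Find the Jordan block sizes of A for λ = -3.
Block sizes for λ = -3: [2, 2, 1, 1]

From the dimensions of kernels of powers, the number of Jordan blocks of size at least j is d_j − d_{j−1} where d_j = dim ker(N^j) (with d_0 = 0). Computing the differences gives [4, 2].
The number of blocks of size exactly k is (#blocks of size ≥ k) − (#blocks of size ≥ k + 1), so the partition is: 2 block(s) of size 1, 2 block(s) of size 2.
In nonincreasing order the block sizes are [2, 2, 1, 1].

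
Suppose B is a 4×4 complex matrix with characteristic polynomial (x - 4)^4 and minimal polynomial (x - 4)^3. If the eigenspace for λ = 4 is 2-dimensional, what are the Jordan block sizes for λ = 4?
Block sizes for λ = 4: [3, 1]

Step 1 — from the characteristic polynomial, algebraic multiplicity of λ = 4 is 4. From dim ker(B − (4)·I) = 2, there are exactly 2 Jordan blocks for λ = 4.
Step 2 — from the minimal polynomial, the factor (x − 4)^3 tells us the largest block for λ = 4 has size 3.
Step 3 — with total size 4, 2 blocks, and largest block 3, the block sizes (in nonincreasing order) are [3, 1].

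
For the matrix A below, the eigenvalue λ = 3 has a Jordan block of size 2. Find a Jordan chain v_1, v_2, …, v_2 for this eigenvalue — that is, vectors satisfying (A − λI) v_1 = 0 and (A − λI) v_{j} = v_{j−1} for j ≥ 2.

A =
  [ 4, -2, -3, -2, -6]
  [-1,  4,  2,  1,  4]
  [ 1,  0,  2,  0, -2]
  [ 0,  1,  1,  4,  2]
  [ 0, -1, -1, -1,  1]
A Jordan chain for λ = 3 of length 2:
v_1 = (1, -1, 1, 0, 0)ᵀ
v_2 = (1, 0, 0, 0, 0)ᵀ

Let N = A − (3)·I. We want v_2 with N^2 v_2 = 0 but N^1 v_2 ≠ 0; then v_{j-1} := N · v_j for j = 2, …, 2.

Pick v_2 = (1, 0, 0, 0, 0)ᵀ.
Then v_1 = N · v_2 = (1, -1, 1, 0, 0)ᵀ.

Sanity check: (A − (3)·I) v_1 = (0, 0, 0, 0, 0)ᵀ = 0. ✓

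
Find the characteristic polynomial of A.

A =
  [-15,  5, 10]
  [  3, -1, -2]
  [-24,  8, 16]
x^3

Expanding det(x·I − A) (e.g. by cofactor expansion or by noting that A is similar to its Jordan form J, which has the same characteristic polynomial as A) gives
  χ_A(x) = x^3
which factors as x^3. The eigenvalues (with algebraic multiplicities) are λ = 0 with multiplicity 3.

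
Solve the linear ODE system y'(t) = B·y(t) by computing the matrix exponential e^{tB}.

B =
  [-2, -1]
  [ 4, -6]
e^{tB} =
  [2*t*exp(-4*t) + exp(-4*t), -t*exp(-4*t)]
  [4*t*exp(-4*t), -2*t*exp(-4*t) + exp(-4*t)]

Strategy: write B = P · J · P⁻¹ where J is a Jordan canonical form, so e^{tB} = P · e^{tJ} · P⁻¹, and e^{tJ} can be computed block-by-block.

B has Jordan form
J =
  [-4,  1]
  [ 0, -4]
(up to reordering of blocks).

Per-block formulas:
  For a 2×2 Jordan block J_2(-4): exp(t · J_2(-4)) = e^(-4t)·(I + t·N), where N is the 2×2 nilpotent shift.

After assembling e^{tJ} and conjugating by P, we get:

e^{tB} =
  [2*t*exp(-4*t) + exp(-4*t), -t*exp(-4*t)]
  [4*t*exp(-4*t), -2*t*exp(-4*t) + exp(-4*t)]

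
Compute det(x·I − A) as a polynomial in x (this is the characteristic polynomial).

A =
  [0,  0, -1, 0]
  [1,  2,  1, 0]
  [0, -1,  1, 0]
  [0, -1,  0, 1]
x^4 - 4*x^3 + 6*x^2 - 4*x + 1

Expanding det(x·I − A) (e.g. by cofactor expansion or by noting that A is similar to its Jordan form J, which has the same characteristic polynomial as A) gives
  χ_A(x) = x^4 - 4*x^3 + 6*x^2 - 4*x + 1
which factors as (x - 1)^4. The eigenvalues (with algebraic multiplicities) are λ = 1 with multiplicity 4.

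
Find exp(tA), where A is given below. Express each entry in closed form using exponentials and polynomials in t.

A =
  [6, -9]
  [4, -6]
e^{tA} =
  [6*t + 1, -9*t]
  [4*t, 1 - 6*t]

Strategy: write A = P · J · P⁻¹ where J is a Jordan canonical form, so e^{tA} = P · e^{tJ} · P⁻¹, and e^{tJ} can be computed block-by-block.

A has Jordan form
J =
  [0, 1]
  [0, 0]
(up to reordering of blocks).

Per-block formulas:
  For a 2×2 Jordan block J_2(0): exp(t · J_2(0)) = e^(0t)·(I + t·N), where N is the 2×2 nilpotent shift.

After assembling e^{tJ} and conjugating by P, we get:

e^{tA} =
  [6*t + 1, -9*t]
  [4*t, 1 - 6*t]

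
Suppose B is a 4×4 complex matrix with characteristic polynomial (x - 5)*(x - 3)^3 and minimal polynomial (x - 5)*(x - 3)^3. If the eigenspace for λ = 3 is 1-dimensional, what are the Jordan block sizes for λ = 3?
Block sizes for λ = 3: [3]

Step 1 — from the characteristic polynomial, algebraic multiplicity of λ = 3 is 3. From dim ker(B − (3)·I) = 1, there are exactly 1 Jordan blocks for λ = 3.
Step 2 — from the minimal polynomial, the factor (x − 3)^3 tells us the largest block for λ = 3 has size 3.
Step 3 — with total size 3, 1 blocks, and largest block 3, the block sizes (in nonincreasing order) are [3].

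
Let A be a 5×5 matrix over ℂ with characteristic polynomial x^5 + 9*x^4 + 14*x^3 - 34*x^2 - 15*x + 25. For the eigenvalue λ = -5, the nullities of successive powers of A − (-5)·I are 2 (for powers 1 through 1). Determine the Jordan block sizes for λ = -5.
Block sizes for λ = -5: [1, 1]

From the dimensions of kernels of powers, the number of Jordan blocks of size at least j is d_j − d_{j−1} where d_j = dim ker(N^j) (with d_0 = 0). Computing the differences gives [2].
The number of blocks of size exactly k is (#blocks of size ≥ k) − (#blocks of size ≥ k + 1), so the partition is: 2 block(s) of size 1.
In nonincreasing order the block sizes are [1, 1].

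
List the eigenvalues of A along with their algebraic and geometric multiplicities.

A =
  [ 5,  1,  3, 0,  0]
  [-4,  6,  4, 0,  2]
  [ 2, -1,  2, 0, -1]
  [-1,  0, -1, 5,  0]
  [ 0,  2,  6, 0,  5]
λ = 4: alg = 2, geom = 1; λ = 5: alg = 3, geom = 1

Step 1 — factor the characteristic polynomial to read off the algebraic multiplicities:
  χ_A(x) = (x - 5)^3*(x - 4)^2

Step 2 — compute geometric multiplicities via the rank-nullity identity g(λ) = n − rank(A − λI):
  rank(A − (4)·I) = 4, so dim ker(A − (4)·I) = n − 4 = 1
  rank(A − (5)·I) = 4, so dim ker(A − (5)·I) = n − 4 = 1

Summary:
  λ = 4: algebraic multiplicity = 2, geometric multiplicity = 1
  λ = 5: algebraic multiplicity = 3, geometric multiplicity = 1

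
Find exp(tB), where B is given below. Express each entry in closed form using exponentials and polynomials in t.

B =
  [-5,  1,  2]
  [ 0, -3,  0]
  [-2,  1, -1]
e^{tB} =
  [-2*t*exp(-3*t) + exp(-3*t), t*exp(-3*t), 2*t*exp(-3*t)]
  [0, exp(-3*t), 0]
  [-2*t*exp(-3*t), t*exp(-3*t), 2*t*exp(-3*t) + exp(-3*t)]

Strategy: write B = P · J · P⁻¹ where J is a Jordan canonical form, so e^{tB} = P · e^{tJ} · P⁻¹, and e^{tJ} can be computed block-by-block.

B has Jordan form
J =
  [-3,  1,  0]
  [ 0, -3,  0]
  [ 0,  0, -3]
(up to reordering of blocks).

Per-block formulas:
  For a 2×2 Jordan block J_2(-3): exp(t · J_2(-3)) = e^(-3t)·(I + t·N), where N is the 2×2 nilpotent shift.
  For a 1×1 block at λ = -3: exp(t · [-3]) = [e^(-3t)].

After assembling e^{tJ} and conjugating by P, we get:

e^{tB} =
  [-2*t*exp(-3*t) + exp(-3*t), t*exp(-3*t), 2*t*exp(-3*t)]
  [0, exp(-3*t), 0]
  [-2*t*exp(-3*t), t*exp(-3*t), 2*t*exp(-3*t) + exp(-3*t)]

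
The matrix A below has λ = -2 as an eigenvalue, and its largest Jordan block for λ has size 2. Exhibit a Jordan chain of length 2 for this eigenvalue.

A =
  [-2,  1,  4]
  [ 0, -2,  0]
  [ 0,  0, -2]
A Jordan chain for λ = -2 of length 2:
v_1 = (1, 0, 0)ᵀ
v_2 = (0, 1, 0)ᵀ

Let N = A − (-2)·I. We want v_2 with N^2 v_2 = 0 but N^1 v_2 ≠ 0; then v_{j-1} := N · v_j for j = 2, …, 2.

Pick v_2 = (0, 1, 0)ᵀ.
Then v_1 = N · v_2 = (1, 0, 0)ᵀ.

Sanity check: (A − (-2)·I) v_1 = (0, 0, 0)ᵀ = 0. ✓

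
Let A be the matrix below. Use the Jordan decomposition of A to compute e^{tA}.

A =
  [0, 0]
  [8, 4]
e^{tA} =
  [1, 0]
  [2*exp(4*t) - 2, exp(4*t)]

Strategy: write A = P · J · P⁻¹ where J is a Jordan canonical form, so e^{tA} = P · e^{tJ} · P⁻¹, and e^{tJ} can be computed block-by-block.

A has Jordan form
J =
  [0, 0]
  [0, 4]
(up to reordering of blocks).

Per-block formulas:
  For a 1×1 block at λ = 0: exp(t · [0]) = [e^(0t)].
  For a 1×1 block at λ = 4: exp(t · [4]) = [e^(4t)].

After assembling e^{tJ} and conjugating by P, we get:

e^{tA} =
  [1, 0]
  [2*exp(4*t) - 2, exp(4*t)]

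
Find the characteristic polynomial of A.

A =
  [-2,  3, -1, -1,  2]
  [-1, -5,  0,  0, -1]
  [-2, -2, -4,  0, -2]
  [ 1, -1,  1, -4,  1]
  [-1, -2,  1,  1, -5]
x^5 + 20*x^4 + 160*x^3 + 640*x^2 + 1280*x + 1024

Expanding det(x·I − A) (e.g. by cofactor expansion or by noting that A is similar to its Jordan form J, which has the same characteristic polynomial as A) gives
  χ_A(x) = x^5 + 20*x^4 + 160*x^3 + 640*x^2 + 1280*x + 1024
which factors as (x + 4)^5. The eigenvalues (with algebraic multiplicities) are λ = -4 with multiplicity 5.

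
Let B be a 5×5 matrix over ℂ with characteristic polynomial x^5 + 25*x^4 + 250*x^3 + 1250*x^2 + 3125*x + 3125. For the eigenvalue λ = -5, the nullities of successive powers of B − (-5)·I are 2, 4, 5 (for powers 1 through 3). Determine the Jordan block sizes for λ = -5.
Block sizes for λ = -5: [3, 2]

From the dimensions of kernels of powers, the number of Jordan blocks of size at least j is d_j − d_{j−1} where d_j = dim ker(N^j) (with d_0 = 0). Computing the differences gives [2, 2, 1].
The number of blocks of size exactly k is (#blocks of size ≥ k) − (#blocks of size ≥ k + 1), so the partition is: 1 block(s) of size 2, 1 block(s) of size 3.
In nonincreasing order the block sizes are [3, 2].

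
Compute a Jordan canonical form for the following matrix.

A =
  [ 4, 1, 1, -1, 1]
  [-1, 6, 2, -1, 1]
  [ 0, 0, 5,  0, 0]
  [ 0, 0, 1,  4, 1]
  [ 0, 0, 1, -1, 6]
J_3(5) ⊕ J_2(5)

The characteristic polynomial is
  det(x·I − A) = x^5 - 25*x^4 + 250*x^3 - 1250*x^2 + 3125*x - 3125 = (x - 5)^5

Eigenvalues and multiplicities (the geometric multiplicity of λ is n − rank(A − λI), which equals the number of Jordan blocks for λ):
  λ = 5: algebraic multiplicity = 5, geometric multiplicity = 2

Determining the block sizes for each eigenvalue:
  λ = 5: with am = 5 and gm = 2, the partition is not yet determined (e.g. several partitions of 5 into 2 parts exist). Let N = A − (5)·I. Computing rank(N^1) = 3, rank(N^2) = 1, rank(N^3) = 0; the number of blocks of size ≥ j is rank(N^{j−1}) − rank(N^j), giving [2, 2, 1]. So we have 1 block(s) of size 3, 1 block(s) of size 2 → block sizes [3, 2]

Assembling the blocks gives a Jordan form
J =
  [5, 1, 0, 0, 0]
  [0, 5, 1, 0, 0]
  [0, 0, 5, 0, 0]
  [0, 0, 0, 5, 1]
  [0, 0, 0, 0, 5]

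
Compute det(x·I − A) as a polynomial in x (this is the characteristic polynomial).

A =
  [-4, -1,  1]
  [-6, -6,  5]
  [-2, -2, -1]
x^3 + 11*x^2 + 40*x + 48

Expanding det(x·I − A) (e.g. by cofactor expansion or by noting that A is similar to its Jordan form J, which has the same characteristic polynomial as A) gives
  χ_A(x) = x^3 + 11*x^2 + 40*x + 48
which factors as (x + 3)*(x + 4)^2. The eigenvalues (with algebraic multiplicities) are λ = -4 with multiplicity 2, λ = -3 with multiplicity 1.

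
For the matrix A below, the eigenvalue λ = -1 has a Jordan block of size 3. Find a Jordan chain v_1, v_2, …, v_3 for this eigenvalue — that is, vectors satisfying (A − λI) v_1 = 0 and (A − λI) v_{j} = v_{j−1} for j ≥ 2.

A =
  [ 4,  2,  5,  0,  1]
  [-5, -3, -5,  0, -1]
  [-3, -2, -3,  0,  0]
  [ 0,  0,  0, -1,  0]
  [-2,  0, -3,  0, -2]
A Jordan chain for λ = -1 of length 3:
v_1 = (-2, 2, 1, 0, 1)ᵀ
v_2 = (5, -5, -3, 0, -2)ᵀ
v_3 = (1, 0, 0, 0, 0)ᵀ

Let N = A − (-1)·I. We want v_3 with N^3 v_3 = 0 but N^2 v_3 ≠ 0; then v_{j-1} := N · v_j for j = 3, …, 2.

Pick v_3 = (1, 0, 0, 0, 0)ᵀ.
Then v_2 = N · v_3 = (5, -5, -3, 0, -2)ᵀ.
Then v_1 = N · v_2 = (-2, 2, 1, 0, 1)ᵀ.

Sanity check: (A − (-1)·I) v_1 = (0, 0, 0, 0, 0)ᵀ = 0. ✓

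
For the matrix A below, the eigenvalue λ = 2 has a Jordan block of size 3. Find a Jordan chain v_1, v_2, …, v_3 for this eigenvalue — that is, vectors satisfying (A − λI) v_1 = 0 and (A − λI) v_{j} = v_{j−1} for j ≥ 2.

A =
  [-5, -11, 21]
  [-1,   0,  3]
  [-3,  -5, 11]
A Jordan chain for λ = 2 of length 3:
v_1 = (-3, 0, -1)ᵀ
v_2 = (-7, -1, -3)ᵀ
v_3 = (1, 0, 0)ᵀ

Let N = A − (2)·I. We want v_3 with N^3 v_3 = 0 but N^2 v_3 ≠ 0; then v_{j-1} := N · v_j for j = 3, …, 2.

Pick v_3 = (1, 0, 0)ᵀ.
Then v_2 = N · v_3 = (-7, -1, -3)ᵀ.
Then v_1 = N · v_2 = (-3, 0, -1)ᵀ.

Sanity check: (A − (2)·I) v_1 = (0, 0, 0)ᵀ = 0. ✓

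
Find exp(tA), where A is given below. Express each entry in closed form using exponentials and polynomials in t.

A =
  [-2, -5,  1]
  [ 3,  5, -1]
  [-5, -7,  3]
e^{tA} =
  [-2*t^2*exp(2*t) - 4*t*exp(2*t) + exp(2*t), -t^2*exp(2*t) - 5*t*exp(2*t), t^2*exp(2*t) + t*exp(2*t)]
  [t^2*exp(2*t) + 3*t*exp(2*t), t^2*exp(2*t)/2 + 3*t*exp(2*t) + exp(2*t), -t^2*exp(2*t)/2 - t*exp(2*t)]
  [-3*t^2*exp(2*t) - 5*t*exp(2*t), -3*t^2*exp(2*t)/2 - 7*t*exp(2*t), 3*t^2*exp(2*t)/2 + t*exp(2*t) + exp(2*t)]

Strategy: write A = P · J · P⁻¹ where J is a Jordan canonical form, so e^{tA} = P · e^{tJ} · P⁻¹, and e^{tJ} can be computed block-by-block.

A has Jordan form
J =
  [2, 1, 0]
  [0, 2, 1]
  [0, 0, 2]
(up to reordering of blocks).

Per-block formulas:
  For a 3×3 Jordan block J_3(2): exp(t · J_3(2)) = e^(2t)·(I + t·N + (t^2/2)·N^2), where N is the 3×3 nilpotent shift.

After assembling e^{tJ} and conjugating by P, we get:

e^{tA} =
  [-2*t^2*exp(2*t) - 4*t*exp(2*t) + exp(2*t), -t^2*exp(2*t) - 5*t*exp(2*t), t^2*exp(2*t) + t*exp(2*t)]
  [t^2*exp(2*t) + 3*t*exp(2*t), t^2*exp(2*t)/2 + 3*t*exp(2*t) + exp(2*t), -t^2*exp(2*t)/2 - t*exp(2*t)]
  [-3*t^2*exp(2*t) - 5*t*exp(2*t), -3*t^2*exp(2*t)/2 - 7*t*exp(2*t), 3*t^2*exp(2*t)/2 + t*exp(2*t) + exp(2*t)]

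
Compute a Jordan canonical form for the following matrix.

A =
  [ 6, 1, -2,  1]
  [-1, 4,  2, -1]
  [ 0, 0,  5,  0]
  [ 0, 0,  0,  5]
J_2(5) ⊕ J_1(5) ⊕ J_1(5)

The characteristic polynomial is
  det(x·I − A) = x^4 - 20*x^3 + 150*x^2 - 500*x + 625 = (x - 5)^4

Eigenvalues and multiplicities (the geometric multiplicity of λ is n − rank(A − λI), which equals the number of Jordan blocks for λ):
  λ = 5: algebraic multiplicity = 4, geometric multiplicity = 3

Determining the block sizes for each eigenvalue:
  λ = 5: 3 blocks summing to 4 forces exactly one block of size 2 and the rest size 1 → block sizes [2, 1, 1]

Assembling the blocks gives a Jordan form
J =
  [5, 1, 0, 0]
  [0, 5, 0, 0]
  [0, 0, 5, 0]
  [0, 0, 0, 5]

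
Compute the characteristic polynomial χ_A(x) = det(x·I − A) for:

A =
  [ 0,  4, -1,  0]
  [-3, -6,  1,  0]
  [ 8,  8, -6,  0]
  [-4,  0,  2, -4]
x^4 + 16*x^3 + 96*x^2 + 256*x + 256

Expanding det(x·I − A) (e.g. by cofactor expansion or by noting that A is similar to its Jordan form J, which has the same characteristic polynomial as A) gives
  χ_A(x) = x^4 + 16*x^3 + 96*x^2 + 256*x + 256
which factors as (x + 4)^4. The eigenvalues (with algebraic multiplicities) are λ = -4 with multiplicity 4.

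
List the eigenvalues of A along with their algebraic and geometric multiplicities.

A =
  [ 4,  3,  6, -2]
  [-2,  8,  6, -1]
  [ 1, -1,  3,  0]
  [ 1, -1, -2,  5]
λ = 5: alg = 4, geom = 2

Step 1 — factor the characteristic polynomial to read off the algebraic multiplicities:
  χ_A(x) = (x - 5)^4

Step 2 — compute geometric multiplicities via the rank-nullity identity g(λ) = n − rank(A − λI):
  rank(A − (5)·I) = 2, so dim ker(A − (5)·I) = n − 2 = 2

Summary:
  λ = 5: algebraic multiplicity = 4, geometric multiplicity = 2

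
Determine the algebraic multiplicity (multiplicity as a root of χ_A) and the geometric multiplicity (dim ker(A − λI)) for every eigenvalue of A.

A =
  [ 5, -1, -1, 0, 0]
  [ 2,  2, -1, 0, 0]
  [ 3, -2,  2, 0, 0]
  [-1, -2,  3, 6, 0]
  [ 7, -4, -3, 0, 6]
λ = 3: alg = 3, geom = 1; λ = 6: alg = 2, geom = 2

Step 1 — factor the characteristic polynomial to read off the algebraic multiplicities:
  χ_A(x) = (x - 6)^2*(x - 3)^3

Step 2 — compute geometric multiplicities via the rank-nullity identity g(λ) = n − rank(A − λI):
  rank(A − (3)·I) = 4, so dim ker(A − (3)·I) = n − 4 = 1
  rank(A − (6)·I) = 3, so dim ker(A − (6)·I) = n − 3 = 2

Summary:
  λ = 3: algebraic multiplicity = 3, geometric multiplicity = 1
  λ = 6: algebraic multiplicity = 2, geometric multiplicity = 2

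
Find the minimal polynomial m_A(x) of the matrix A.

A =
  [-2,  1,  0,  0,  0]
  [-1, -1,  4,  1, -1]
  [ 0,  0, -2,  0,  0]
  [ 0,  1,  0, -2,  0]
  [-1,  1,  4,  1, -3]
x^3 + 6*x^2 + 12*x + 8

The characteristic polynomial is χ_A(x) = (x + 2)^5, so the eigenvalues are known. The minimal polynomial is
  m_A(x) = Π_λ (x − λ)^{k_λ}
where k_λ is the size of the *largest* Jordan block for λ (equivalently, the smallest k with (A − λI)^k v = 0 for every generalised eigenvector v of λ).

  λ = -2: largest Jordan block has size 3, contributing (x + 2)^3

So m_A(x) = (x + 2)^3 = x^3 + 6*x^2 + 12*x + 8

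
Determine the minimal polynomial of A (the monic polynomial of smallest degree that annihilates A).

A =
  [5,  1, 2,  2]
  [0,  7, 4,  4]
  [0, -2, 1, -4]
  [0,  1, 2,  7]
x^2 - 10*x + 25

The characteristic polynomial is χ_A(x) = (x - 5)^4, so the eigenvalues are known. The minimal polynomial is
  m_A(x) = Π_λ (x − λ)^{k_λ}
where k_λ is the size of the *largest* Jordan block for λ (equivalently, the smallest k with (A − λI)^k v = 0 for every generalised eigenvector v of λ).

  λ = 5: largest Jordan block has size 2, contributing (x − 5)^2

So m_A(x) = (x - 5)^2 = x^2 - 10*x + 25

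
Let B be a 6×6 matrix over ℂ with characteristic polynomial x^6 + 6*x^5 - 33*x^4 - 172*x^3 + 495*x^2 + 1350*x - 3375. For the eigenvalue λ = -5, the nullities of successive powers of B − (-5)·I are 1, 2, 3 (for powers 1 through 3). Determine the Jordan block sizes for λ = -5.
Block sizes for λ = -5: [3]

From the dimensions of kernels of powers, the number of Jordan blocks of size at least j is d_j − d_{j−1} where d_j = dim ker(N^j) (with d_0 = 0). Computing the differences gives [1, 1, 1].
The number of blocks of size exactly k is (#blocks of size ≥ k) − (#blocks of size ≥ k + 1), so the partition is: 1 block(s) of size 3.
In nonincreasing order the block sizes are [3].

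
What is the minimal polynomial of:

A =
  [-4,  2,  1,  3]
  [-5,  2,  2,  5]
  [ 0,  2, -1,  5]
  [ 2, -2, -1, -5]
x^2 + 4*x + 4

The characteristic polynomial is χ_A(x) = (x + 2)^4, so the eigenvalues are known. The minimal polynomial is
  m_A(x) = Π_λ (x − λ)^{k_λ}
where k_λ is the size of the *largest* Jordan block for λ (equivalently, the smallest k with (A − λI)^k v = 0 for every generalised eigenvector v of λ).

  λ = -2: largest Jordan block has size 2, contributing (x + 2)^2

So m_A(x) = (x + 2)^2 = x^2 + 4*x + 4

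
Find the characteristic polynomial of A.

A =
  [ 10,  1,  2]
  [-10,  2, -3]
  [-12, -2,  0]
x^3 - 12*x^2 + 48*x - 64

Expanding det(x·I − A) (e.g. by cofactor expansion or by noting that A is similar to its Jordan form J, which has the same characteristic polynomial as A) gives
  χ_A(x) = x^3 - 12*x^2 + 48*x - 64
which factors as (x - 4)^3. The eigenvalues (with algebraic multiplicities) are λ = 4 with multiplicity 3.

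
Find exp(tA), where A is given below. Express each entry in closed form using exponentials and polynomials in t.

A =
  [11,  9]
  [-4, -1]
e^{tA} =
  [6*t*exp(5*t) + exp(5*t), 9*t*exp(5*t)]
  [-4*t*exp(5*t), -6*t*exp(5*t) + exp(5*t)]

Strategy: write A = P · J · P⁻¹ where J is a Jordan canonical form, so e^{tA} = P · e^{tJ} · P⁻¹, and e^{tJ} can be computed block-by-block.

A has Jordan form
J =
  [5, 1]
  [0, 5]
(up to reordering of blocks).

Per-block formulas:
  For a 2×2 Jordan block J_2(5): exp(t · J_2(5)) = e^(5t)·(I + t·N), where N is the 2×2 nilpotent shift.

After assembling e^{tJ} and conjugating by P, we get:

e^{tA} =
  [6*t*exp(5*t) + exp(5*t), 9*t*exp(5*t)]
  [-4*t*exp(5*t), -6*t*exp(5*t) + exp(5*t)]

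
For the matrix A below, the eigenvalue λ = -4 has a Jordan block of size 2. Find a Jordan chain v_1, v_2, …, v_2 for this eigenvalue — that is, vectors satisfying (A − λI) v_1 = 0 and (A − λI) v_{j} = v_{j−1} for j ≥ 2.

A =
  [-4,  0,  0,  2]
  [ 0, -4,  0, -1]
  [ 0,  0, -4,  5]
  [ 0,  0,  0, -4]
A Jordan chain for λ = -4 of length 2:
v_1 = (2, -1, 5, 0)ᵀ
v_2 = (0, 0, 0, 1)ᵀ

Let N = A − (-4)·I. We want v_2 with N^2 v_2 = 0 but N^1 v_2 ≠ 0; then v_{j-1} := N · v_j for j = 2, …, 2.

Pick v_2 = (0, 0, 0, 1)ᵀ.
Then v_1 = N · v_2 = (2, -1, 5, 0)ᵀ.

Sanity check: (A − (-4)·I) v_1 = (0, 0, 0, 0)ᵀ = 0. ✓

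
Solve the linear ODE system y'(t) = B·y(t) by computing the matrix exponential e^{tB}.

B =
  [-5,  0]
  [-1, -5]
e^{tB} =
  [exp(-5*t), 0]
  [-t*exp(-5*t), exp(-5*t)]

Strategy: write B = P · J · P⁻¹ where J is a Jordan canonical form, so e^{tB} = P · e^{tJ} · P⁻¹, and e^{tJ} can be computed block-by-block.

B has Jordan form
J =
  [-5,  1]
  [ 0, -5]
(up to reordering of blocks).

Per-block formulas:
  For a 2×2 Jordan block J_2(-5): exp(t · J_2(-5)) = e^(-5t)·(I + t·N), where N is the 2×2 nilpotent shift.

After assembling e^{tJ} and conjugating by P, we get:

e^{tB} =
  [exp(-5*t), 0]
  [-t*exp(-5*t), exp(-5*t)]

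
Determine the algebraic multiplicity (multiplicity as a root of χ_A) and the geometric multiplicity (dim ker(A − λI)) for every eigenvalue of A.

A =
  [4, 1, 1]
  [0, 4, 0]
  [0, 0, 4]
λ = 4: alg = 3, geom = 2

Step 1 — factor the characteristic polynomial to read off the algebraic multiplicities:
  χ_A(x) = (x - 4)^3

Step 2 — compute geometric multiplicities via the rank-nullity identity g(λ) = n − rank(A − λI):
  rank(A − (4)·I) = 1, so dim ker(A − (4)·I) = n − 1 = 2

Summary:
  λ = 4: algebraic multiplicity = 3, geometric multiplicity = 2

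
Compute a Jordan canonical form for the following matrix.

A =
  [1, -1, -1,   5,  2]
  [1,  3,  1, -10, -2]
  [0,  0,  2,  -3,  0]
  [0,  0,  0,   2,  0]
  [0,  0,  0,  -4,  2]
J_2(2) ⊕ J_2(2) ⊕ J_1(2)

The characteristic polynomial is
  det(x·I − A) = x^5 - 10*x^4 + 40*x^3 - 80*x^2 + 80*x - 32 = (x - 2)^5

Eigenvalues and multiplicities (the geometric multiplicity of λ is n − rank(A − λI), which equals the number of Jordan blocks for λ):
  λ = 2: algebraic multiplicity = 5, geometric multiplicity = 3

Determining the block sizes for each eigenvalue:
  λ = 2: with am = 5 and gm = 3, the partition is not yet determined (e.g. several partitions of 5 into 3 parts exist). Let N = A − (2)·I. Computing rank(N^1) = 2, rank(N^2) = 0; the number of blocks of size ≥ j is rank(N^{j−1}) − rank(N^j), giving [3, 2]. So we have 2 block(s) of size 2, 1 block(s) of size 1 → block sizes [2, 2, 1]

Assembling the blocks gives a Jordan form
J =
  [2, 1, 0, 0, 0]
  [0, 2, 0, 0, 0]
  [0, 0, 2, 1, 0]
  [0, 0, 0, 2, 0]
  [0, 0, 0, 0, 2]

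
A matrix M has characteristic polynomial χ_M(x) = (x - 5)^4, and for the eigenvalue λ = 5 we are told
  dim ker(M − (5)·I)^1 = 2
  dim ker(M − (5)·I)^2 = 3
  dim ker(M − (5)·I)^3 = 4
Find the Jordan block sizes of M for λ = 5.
Block sizes for λ = 5: [3, 1]

From the dimensions of kernels of powers, the number of Jordan blocks of size at least j is d_j − d_{j−1} where d_j = dim ker(N^j) (with d_0 = 0). Computing the differences gives [2, 1, 1].
The number of blocks of size exactly k is (#blocks of size ≥ k) − (#blocks of size ≥ k + 1), so the partition is: 1 block(s) of size 1, 1 block(s) of size 3.
In nonincreasing order the block sizes are [3, 1].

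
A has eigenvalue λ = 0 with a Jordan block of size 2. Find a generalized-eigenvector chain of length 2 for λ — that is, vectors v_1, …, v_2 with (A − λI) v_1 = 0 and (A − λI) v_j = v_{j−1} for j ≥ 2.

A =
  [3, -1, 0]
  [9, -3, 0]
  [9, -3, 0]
A Jordan chain for λ = 0 of length 2:
v_1 = (3, 9, 9)ᵀ
v_2 = (1, 0, 0)ᵀ

Let N = A − (0)·I. We want v_2 with N^2 v_2 = 0 but N^1 v_2 ≠ 0; then v_{j-1} := N · v_j for j = 2, …, 2.

Pick v_2 = (1, 0, 0)ᵀ.
Then v_1 = N · v_2 = (3, 9, 9)ᵀ.

Sanity check: (A − (0)·I) v_1 = (0, 0, 0)ᵀ = 0. ✓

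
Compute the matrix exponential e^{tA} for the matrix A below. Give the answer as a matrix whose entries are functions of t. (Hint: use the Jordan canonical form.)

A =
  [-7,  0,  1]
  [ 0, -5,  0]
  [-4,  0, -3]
e^{tA} =
  [-2*t*exp(-5*t) + exp(-5*t), 0, t*exp(-5*t)]
  [0, exp(-5*t), 0]
  [-4*t*exp(-5*t), 0, 2*t*exp(-5*t) + exp(-5*t)]

Strategy: write A = P · J · P⁻¹ where J is a Jordan canonical form, so e^{tA} = P · e^{tJ} · P⁻¹, and e^{tJ} can be computed block-by-block.

A has Jordan form
J =
  [-5,  1,  0]
  [ 0, -5,  0]
  [ 0,  0, -5]
(up to reordering of blocks).

Per-block formulas:
  For a 2×2 Jordan block J_2(-5): exp(t · J_2(-5)) = e^(-5t)·(I + t·N), where N is the 2×2 nilpotent shift.
  For a 1×1 block at λ = -5: exp(t · [-5]) = [e^(-5t)].

After assembling e^{tJ} and conjugating by P, we get:

e^{tA} =
  [-2*t*exp(-5*t) + exp(-5*t), 0, t*exp(-5*t)]
  [0, exp(-5*t), 0]
  [-4*t*exp(-5*t), 0, 2*t*exp(-5*t) + exp(-5*t)]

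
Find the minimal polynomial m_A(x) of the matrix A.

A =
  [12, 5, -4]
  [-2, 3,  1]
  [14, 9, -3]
x^3 - 12*x^2 + 48*x - 64

The characteristic polynomial is χ_A(x) = (x - 4)^3, so the eigenvalues are known. The minimal polynomial is
  m_A(x) = Π_λ (x − λ)^{k_λ}
where k_λ is the size of the *largest* Jordan block for λ (equivalently, the smallest k with (A − λI)^k v = 0 for every generalised eigenvector v of λ).

  λ = 4: largest Jordan block has size 3, contributing (x − 4)^3

So m_A(x) = (x - 4)^3 = x^3 - 12*x^2 + 48*x - 64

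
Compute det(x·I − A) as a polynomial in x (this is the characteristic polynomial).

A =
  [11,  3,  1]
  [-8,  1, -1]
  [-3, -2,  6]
x^3 - 18*x^2 + 108*x - 216

Expanding det(x·I − A) (e.g. by cofactor expansion or by noting that A is similar to its Jordan form J, which has the same characteristic polynomial as A) gives
  χ_A(x) = x^3 - 18*x^2 + 108*x - 216
which factors as (x - 6)^3. The eigenvalues (with algebraic multiplicities) are λ = 6 with multiplicity 3.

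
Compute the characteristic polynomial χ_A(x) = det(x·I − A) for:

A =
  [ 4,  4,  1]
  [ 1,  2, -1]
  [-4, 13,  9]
x^3 - 15*x^2 + 75*x - 125

Expanding det(x·I − A) (e.g. by cofactor expansion or by noting that A is similar to its Jordan form J, which has the same characteristic polynomial as A) gives
  χ_A(x) = x^3 - 15*x^2 + 75*x - 125
which factors as (x - 5)^3. The eigenvalues (with algebraic multiplicities) are λ = 5 with multiplicity 3.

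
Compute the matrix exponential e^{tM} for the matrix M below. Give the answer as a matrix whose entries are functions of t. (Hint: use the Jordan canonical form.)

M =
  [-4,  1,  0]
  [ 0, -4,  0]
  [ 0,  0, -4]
e^{tM} =
  [exp(-4*t), t*exp(-4*t), 0]
  [0, exp(-4*t), 0]
  [0, 0, exp(-4*t)]

Strategy: write M = P · J · P⁻¹ where J is a Jordan canonical form, so e^{tM} = P · e^{tJ} · P⁻¹, and e^{tJ} can be computed block-by-block.

M has Jordan form
J =
  [-4,  1,  0]
  [ 0, -4,  0]
  [ 0,  0, -4]
(up to reordering of blocks).

Per-block formulas:
  For a 1×1 block at λ = -4: exp(t · [-4]) = [e^(-4t)].
  For a 2×2 Jordan block J_2(-4): exp(t · J_2(-4)) = e^(-4t)·(I + t·N), where N is the 2×2 nilpotent shift.

After assembling e^{tJ} and conjugating by P, we get:

e^{tM} =
  [exp(-4*t), t*exp(-4*t), 0]
  [0, exp(-4*t), 0]
  [0, 0, exp(-4*t)]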